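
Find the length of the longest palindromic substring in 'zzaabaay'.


Scanning 'zzaabaay' for palindromic substrings.
Substring at positions 2-6: 'aabaa'.
Check: reverse('aabaa') = 'aabaa' -> palindrome confirmed.
Neighbouring characters ('z' / 'y') break symmetry, so it cannot extend further.
No longer palindromic substring exists; longest length = 5

5


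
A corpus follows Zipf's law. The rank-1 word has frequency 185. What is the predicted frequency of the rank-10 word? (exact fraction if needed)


Zipf's law: freq(rank) = f1 / rank
f1 = 185, rank = 10
freq = 185 / 10
GCD(185, 10) = 5
Simplified: 37/2

37/2


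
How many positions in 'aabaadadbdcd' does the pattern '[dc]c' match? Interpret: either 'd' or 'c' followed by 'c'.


Pattern: [dc]c means either 'd' or 'c' followed by 'c'.
Scanning 'aabaadadbdcd' position-by-position:
  Pos 0: window 'aa' -> no
  Pos 1: window 'ab' -> no
  Pos 2: window 'ba' -> no
  Pos 3: window 'aa' -> no
  Pos 4: window 'ad' -> no
  Pos 5: window 'da' -> no
  Pos 6: window 'ad' -> no
  Pos 7: window 'db' -> no
  Pos 8: window 'bd' -> no
  Pos 9: window 'dc' -> MATCH
  Pos 10: window 'cd' -> no
  Pos 11: window 'd' -> no
Total matches: 1

1


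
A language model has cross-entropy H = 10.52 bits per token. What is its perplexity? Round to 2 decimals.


Perplexity formula: PP = 2^H
H = 10.52
PP = 2^10.52
Decompose: 2^10.52 = 2^10 * 2^0.52
2^10 = 1024, 2^0.52 ~ 1.4339552
PP ~ 1024 * 1.4339552 = 1468.3701248
Rounded to 2 decimals: 1468.37

1468.37


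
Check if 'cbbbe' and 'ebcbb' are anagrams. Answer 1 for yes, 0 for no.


Sort characters of 'cbbbe': 'bbbce'
Sort characters of 'ebcbb': 'bbbce'
Sorted forms match -> they ARE anagrams
Result: 1

1


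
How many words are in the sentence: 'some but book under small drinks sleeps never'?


Counting words by splitting on spaces:
  Word 1: 'some'
  Word 2: 'but'
  Word 3: 'book'
  Word 4: 'under'
  Word 5: 'small'
  Word 6: 'drinks'
  Word 7: 'sleeps'
  Word 8: 'never'
Total words: 8

8


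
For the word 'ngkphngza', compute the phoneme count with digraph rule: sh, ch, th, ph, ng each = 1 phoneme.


Parsing 'ngkphngza' greedily, digraphs first:
  'ng' -> digraph (1 consonant phoneme) (phonemes so far: 1)
  'k' -> consonant phoneme (phonemes so far: 2)
  'ph' -> digraph (1 consonant phoneme) (phonemes so far: 3)
  'ng' -> digraph (1 consonant phoneme) (phonemes so far: 4)
  'z' -> consonant phoneme (phonemes so far: 5)
  'a' -> vowel phoneme (phonemes so far: 6)
Total phonemes: 6

6


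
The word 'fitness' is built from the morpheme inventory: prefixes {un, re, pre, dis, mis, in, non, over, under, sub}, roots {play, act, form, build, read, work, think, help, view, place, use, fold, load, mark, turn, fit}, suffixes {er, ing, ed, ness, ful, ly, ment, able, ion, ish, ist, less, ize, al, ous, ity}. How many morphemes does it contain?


Segmenting 'fitness' against the inventory:
  'fit' -> root (morpheme 1)
  'ness' -> suffix (morpheme 2)
Total morphemes: 2

2


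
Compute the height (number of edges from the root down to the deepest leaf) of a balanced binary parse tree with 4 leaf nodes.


In a balanced binary tree with n leaves the deepest leaf is ceil(log2(n)) edges below the root.
log2(4) = 2.0000
ceil(2.0000) = 2
height (edges) = 2

2


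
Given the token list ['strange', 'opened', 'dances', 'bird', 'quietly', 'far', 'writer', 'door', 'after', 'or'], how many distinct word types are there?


Listing all tokens and tracking unique types:
  Token 1: 'strange' -> NEW (unique so far: 1)
  Token 2: 'opened' -> NEW (unique so far: 2)
  Token 3: 'dances' -> NEW (unique so far: 3)
  Token 4: 'bird' -> NEW (unique so far: 4)
  Token 5: 'quietly' -> NEW (unique so far: 5)
  Token 6: 'far' -> NEW (unique so far: 6)
  Token 7: 'writer' -> NEW (unique so far: 7)
  Token 8: 'door' -> NEW (unique so far: 8)
  Token 9: 'after' -> NEW (unique so far: 9)
  Token 10: 'or' -> NEW (unique so far: 10)
Unique types: ('after', 'bird', 'dances', 'door', 'far', 'opened', 'or', 'quietly', 'strange', 'writer')
Vocabulary size: 10

10


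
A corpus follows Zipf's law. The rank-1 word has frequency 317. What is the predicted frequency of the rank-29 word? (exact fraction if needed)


Zipf's law: freq(rank) = f1 / rank
f1 = 317, rank = 29
freq = 317 / 29
GCD(317, 29) = 1
Simplified: 317/29

317/29


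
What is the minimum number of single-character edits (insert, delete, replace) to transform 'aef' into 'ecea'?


Building DP table for s1='aef' (len 3) and s2='ecea' (len 4):
       e  c  e  a
    0  1  2  3  4
  a 1  1  2  3  3
  e 2  1  2  2  3
  f 3  2  2  3  3
Edit distance = dp[3][4] = 3

3


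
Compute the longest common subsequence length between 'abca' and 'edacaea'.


DP table for LCS of 'abca' and 'edacaea':
       e  d  a  c  a  e  a
    0  0  0  0  0  0  0  0
  a 0  0  0  1  1  1  1  1
  b 0  0  0  1  1  1  1  1
  c 0  0  0  1  2  2  2  2
  a 0  0  0  1  2  3  3  3
LCS: 'aca'
LCS length = 3

3


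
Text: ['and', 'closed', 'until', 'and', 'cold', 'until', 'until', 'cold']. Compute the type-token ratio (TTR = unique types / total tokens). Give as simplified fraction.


Tokens: 8
Unique types: ('and', 'closed', 'cold', 'until') = 4
TTR = 4/8
Simplify: divide both by 4 -> 1/2
TTR = 1/2

1/2


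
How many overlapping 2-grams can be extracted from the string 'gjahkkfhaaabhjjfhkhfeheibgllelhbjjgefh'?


String 'gjahkkfhaaabhjjfhkhfeheibgllelhbjjgefh' has length L = 38.
Number of overlapping n-grams = L - n + 1
Substituting: 38 - 2 + 1 = 37

37


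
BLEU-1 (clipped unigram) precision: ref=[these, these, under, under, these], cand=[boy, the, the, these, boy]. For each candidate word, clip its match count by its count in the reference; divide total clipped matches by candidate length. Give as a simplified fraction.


Reference word counts: {'these': 3, 'under': 2}
Checking each candidate word (with clipping):
  'boy' -> not in reference -> no match (matches: 0)
  'the' -> not in reference -> no match (matches: 0)
  'the' -> not in reference -> no match (matches: 0)
  'these' -> in reference (ref count 3, used 1/3) -> match (matches: 1)
  'boy' -> not in reference -> no match (matches: 1)
Clipped matches: 1, Candidate length: 5
Precision = 1/5

1/5


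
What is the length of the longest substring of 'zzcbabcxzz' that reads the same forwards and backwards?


Scanning 'zzcbabcxzz' for palindromic substrings.
Substring at positions 2-6: 'cbabc'.
Check: reverse('cbabc') = 'cbabc' -> palindrome confirmed.
Neighbouring characters ('z' / 'x') break symmetry, so it cannot extend further.
No longer palindromic substring exists; longest length = 5

5


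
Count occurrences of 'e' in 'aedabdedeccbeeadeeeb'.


Scanning 'aedabdedeccbeeadeeeb' for 'e':
  Position 1: 'e' -> MATCH (count: 1)
  Position 6: 'e' -> MATCH (count: 2)
  Position 8: 'e' -> MATCH (count: 3)
  Position 12: 'e' -> MATCH (count: 4)
  Position 13: 'e' -> MATCH (count: 5)
  Position 16: 'e' -> MATCH (count: 6)
  Position 17: 'e' -> MATCH (count: 7)
  Position 18: 'e' -> MATCH (count: 8)
Total occurrences of 'e': 8

8


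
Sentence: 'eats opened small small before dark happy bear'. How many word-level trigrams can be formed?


Word trigrams from [8] words:
  Trigram 1: (eats opened small)
  Trigram 2: (opened small small)
  Trigram 3: (small small before)
  Trigram 4: (small before dark)
  Trigram 5: (before dark happy)
  Trigram 6: (dark happy bear)
Total word trigrams: 8 - 2 = 6

6


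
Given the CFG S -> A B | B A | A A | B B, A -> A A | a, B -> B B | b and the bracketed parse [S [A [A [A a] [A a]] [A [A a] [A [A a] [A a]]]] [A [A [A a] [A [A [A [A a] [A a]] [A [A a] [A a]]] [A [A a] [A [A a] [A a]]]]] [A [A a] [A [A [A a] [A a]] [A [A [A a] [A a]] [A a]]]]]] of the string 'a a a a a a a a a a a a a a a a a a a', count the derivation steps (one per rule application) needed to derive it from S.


Every bracketed nonterminal node [X ...] in the tree is produced by exactly one rule application.
Reading the tree off as a leftmost derivation:
  Step 1: S  =>  A A   (applied S -> A A)
  Step 2: A A  =>  A A A   (applied A -> A A)
  Step 3: A A A  =>  A A A A   (applied A -> A A)
  Step 4: A A A A  =>  a A A A   (applied A -> a)
  Step 5: a A A A  =>  a a A A   (applied A -> a)
  Step 6: a a A A  =>  a a A A A   (applied A -> A A)
  Step 7: a a A A A  =>  a a a A A   (applied A -> a)
  Step 8: a a a A A  =>  a a a A A A   (applied A -> A A)
  Step 9: a a a A A A  =>  a a a a A A   (applied A -> a)
  Step 10: a a a a A A  =>  a a a a a A   (applied A -> a)
  Step 11: a a a a a A  =>  a a a a a A A   (applied A -> A A)
  Step 12: a a a a a A A  =>  a a a a a A A A   (applied A -> A A)
  Step 13: a a a a a A A A  =>  a a a a a a A A   (applied A -> a)
  Step 14: a a a a a a A A  =>  a a a a a a A A A   (applied A -> A A)
  Step 15: a a a a a a A A A  =>  a a a a a a A A A A   (applied A -> A A)
  Step 16: a a a a a a A A A A  =>  a a a a a a A A A A A   (applied A -> A A)
  Step 17: a a a a a a A A A A A  =>  a a a a a a a A A A A   (applied A -> a)
  Step 18: a a a a a a a A A A A  =>  a a a a a a a a A A A   (applied A -> a)
  Step 19: a a a a a a a a A A A  =>  a a a a a a a a A A A A   (applied A -> A A)
  Step 20: a a a a a a a a A A A A  =>  a a a a a a a a a A A A   (applied A -> a)
  Step 21: a a a a a a a a a A A A  =>  a a a a a a a a a a A A   (applied A -> a)
  Step 22: a a a a a a a a a a A A  =>  a a a a a a a a a a A A A   (applied A -> A A)
  Step 23: a a a a a a a a a a A A A  =>  a a a a a a a a a a a A A   (applied A -> a)
  Step 24: a a a a a a a a a a a A A  =>  a a a a a a a a a a a A A A   (applied A -> A A)
  Step 25: a a a a a a a a a a a A A A  =>  a a a a a a a a a a a a A A   (applied A -> a)
  Step 26: a a a a a a a a a a a a A A  =>  a a a a a a a a a a a a a A   (applied A -> a)
  Step 27: a a a a a a a a a a a a a A  =>  a a a a a a a a a a a a a A A   (applied A -> A A)
  Step 28: a a a a a a a a a a a a a A A  =>  a a a a a a a a a a a a a a A   (applied A -> a)
  Step 29: a a a a a a a a a a a a a a A  =>  a a a a a a a a a a a a a a A A   (applied A -> A A)
  Step 30: a a a a a a a a a a a a a a A A  =>  a a a a a a a a a a a a a a A A A   (applied A -> A A)
  Step 31: a a a a a a a a a a a a a a A A A  =>  a a a a a a a a a a a a a a a A A   (applied A -> a)
  Step 32: a a a a a a a a a a a a a a a A A  =>  a a a a a a a a a a a a a a a a A   (applied A -> a)
  Step 33: a a a a a a a a a a a a a a a a A  =>  a a a a a a a a a a a a a a a a A A   (applied A -> A A)
  Step 34: a a a a a a a a a a a a a a a a A A  =>  a a a a a a a a a a a a a a a a A A A   (applied A -> A A)
  Step 35: a a a a a a a a a a a a a a a a A A A  =>  a a a a a a a a a a a a a a a a a A A   (applied A -> a)
  Step 36: a a a a a a a a a a a a a a a a a A A  =>  a a a a a a a a a a a a a a a a a a A   (applied A -> a)
  Step 37: a a a a a a a a a a a a a a a a a a A  =>  a a a a a a a a a a a a a a a a a a a   (applied A -> a)
Final yield: a a a a a a a a a a a a a a a a a a a
Total rewrite steps: 37

37


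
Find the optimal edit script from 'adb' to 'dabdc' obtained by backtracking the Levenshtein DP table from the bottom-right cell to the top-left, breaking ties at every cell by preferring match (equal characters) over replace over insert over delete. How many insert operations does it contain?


Edit distance = 3. Backtracking from cell (3, 5) with preference match > replace > insert > delete,
then listing the resulting alignment 'adb' -> 'dabdc' left to right:
  Step 1: insert 'd' [insertion #1]
  Step 2: keep 'a'
  Step 3: insert 'b' [insertion #2]
  Step 4: keep 'd'
  Step 5: replace b->c
Total insertions: 2

2


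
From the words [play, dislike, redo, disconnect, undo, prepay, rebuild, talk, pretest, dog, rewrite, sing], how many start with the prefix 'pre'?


Checking each word for prefix 'pre':
  'play' -> no (count: 0)
  'dislike' -> no (count: 0)
  'redo' -> no (count: 0)
  'disconnect' -> no (count: 0)
  'undo' -> no (count: 0)
  'prepay' -> YES, starts with 'pre' (count: 1)
  'rebuild' -> no (count: 1)
  'talk' -> no (count: 1)
  'pretest' -> YES, starts with 'pre' (count: 2)
  'dog' -> no (count: 2)
  'rewrite' -> no (count: 2)
  'sing' -> no (count: 2)
Total with prefix 'pre': 2

2


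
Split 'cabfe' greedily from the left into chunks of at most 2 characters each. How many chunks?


'cabfe' has 5 characters.
Chunking with max size 2:
  Chunk 1: 'ca' (positions 0-1)
  Chunk 2: 'bf' (positions 2-3)
  Chunk 3: 'e' (positions 4-4)
Total chunks: ceil(5 / 2) = 3

3


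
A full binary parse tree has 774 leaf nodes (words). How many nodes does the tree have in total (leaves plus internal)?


Leaf nodes (terminals): 774
Internal nodes = n - 1 = 774 - 1 = 773
Total = leaves + internal = 774 + 773 = 1547

1547


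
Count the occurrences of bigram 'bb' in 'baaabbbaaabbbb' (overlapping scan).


Scanning 'baaabbbaaabbbb' for bigram 'bb':
  Position 0: 'ba' -> no
  Position 1: 'aa' -> no
  Position 2: 'aa' -> no
  Position 3: 'ab' -> no
  Position 4: 'bb' -> MATCH
  Position 5: 'bb' -> MATCH
  Position 6: 'ba' -> no
  Position 7: 'aa' -> no
  Position 8: 'aa' -> no
  Position 9: 'ab' -> no
  Position 10: 'bb' -> MATCH
  Position 11: 'bb' -> MATCH
  Position 12: 'bb' -> MATCH
Total matches: 5

5


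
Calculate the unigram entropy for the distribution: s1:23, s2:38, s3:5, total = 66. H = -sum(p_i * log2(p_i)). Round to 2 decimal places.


Computing entropy H = -sum(p_i * log2(p_i)):
  s1: p = 23/66 = 0.3485, -p*log2(p) = 0.5300
  s2: p = 38/66 = 0.5758, -p*log2(p) = 0.4586
  s3: p = 5/66 = 0.0758, -p*log2(p) = 0.2820
H = sum of terms = 1.2706
Rounded to 2 decimals: 1.27

1.27


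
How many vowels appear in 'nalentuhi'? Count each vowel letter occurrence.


Scanning each character of 'nalentuhi':
  Position 1: 'n' -> consonant (running count: 0)
  Position 2: 'a' -> vowel (running count: 1)
  Position 3: 'l' -> consonant (running count: 1)
  Position 4: 'e' -> vowel (running count: 2)
  Position 5: 'n' -> consonant (running count: 2)
  Position 6: 't' -> consonant (running count: 2)
  Position 7: 'u' -> vowel (running count: 3)
  Position 8: 'h' -> consonant (running count: 3)
  Position 9: 'i' -> vowel (running count: 4)
Total vowels: 4

4


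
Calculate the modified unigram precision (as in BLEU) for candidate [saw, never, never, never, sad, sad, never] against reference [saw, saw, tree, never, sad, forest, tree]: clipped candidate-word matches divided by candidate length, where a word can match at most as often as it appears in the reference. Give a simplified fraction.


Reference word counts: {'forest': 1, 'never': 1, 'sad': 1, 'saw': 2, 'tree': 2}
Checking each candidate word (with clipping):
  'saw' -> in reference (ref count 2, used 1/2) -> match (matches: 1)
  'never' -> in reference (ref count 1, used 1/1) -> match (matches: 2)
  'never' -> ref count 1 already used up (1/1) -> clipped, no match (matches: 2)
  'never' -> ref count 1 already used up (1/1) -> clipped, no match (matches: 2)
  'sad' -> in reference (ref count 1, used 1/1) -> match (matches: 3)
  'sad' -> ref count 1 already used up (1/1) -> clipped, no match (matches: 3)
  'never' -> ref count 1 already used up (1/1) -> clipped, no match (matches: 3)
Clipped matches: 3, Candidate length: 7
Precision = 3/7

3/7


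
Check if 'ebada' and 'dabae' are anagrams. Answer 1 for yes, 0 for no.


Sort characters of 'ebada': 'aabde'
Sort characters of 'dabae': 'aabde'
Sorted forms match -> they ARE anagrams
Result: 1

1


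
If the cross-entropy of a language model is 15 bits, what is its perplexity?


Perplexity formula: PP = 2^H
H = 15
PP = 2^15
PP = 2^15 = 32768

32768


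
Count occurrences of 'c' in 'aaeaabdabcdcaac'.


Scanning 'aaeaabdabcdcaac' for 'c':
  Position 9: 'c' -> MATCH (count: 1)
  Position 11: 'c' -> MATCH (count: 2)
  Position 14: 'c' -> MATCH (count: 3)
Total occurrences of 'c': 3

3


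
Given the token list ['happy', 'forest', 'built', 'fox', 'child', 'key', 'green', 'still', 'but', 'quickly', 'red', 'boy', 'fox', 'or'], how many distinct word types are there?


Listing all tokens and tracking unique types:
  Token 1: 'happy' -> NEW (unique so far: 1)
  Token 2: 'forest' -> NEW (unique so far: 2)
  Token 3: 'built' -> NEW (unique so far: 3)
  Token 4: 'fox' -> NEW (unique so far: 4)
  Token 5: 'child' -> NEW (unique so far: 5)
  Token 6: 'key' -> NEW (unique so far: 6)
  Token 7: 'green' -> NEW (unique so far: 7)
  Token 8: 'still' -> NEW (unique so far: 8)
  Token 9: 'but' -> NEW (unique so far: 9)
  Token 10: 'quickly' -> NEW (unique so far: 10)
  Token 11: 'red' -> NEW (unique so far: 11)
  Token 12: 'boy' -> NEW (unique so far: 12)
  Token 13: 'fox' -> duplicate (unique so far: 12)
  Token 14: 'or' -> NEW (unique so far: 13)
Unique types: ('boy', 'built', 'but', 'child', 'forest', 'fox', 'green', 'happy', 'key', 'or', 'quickly', 'red', 'still')
Vocabulary size: 13

13


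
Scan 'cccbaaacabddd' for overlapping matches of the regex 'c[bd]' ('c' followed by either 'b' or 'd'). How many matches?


Pattern: c[bd] means 'c' followed by either 'b' or 'd'.
Scanning 'cccbaaacabddd' position-by-position:
  Pos 0: window 'cc' -> no
  Pos 1: window 'cc' -> no
  Pos 2: window 'cb' -> MATCH
  Pos 3: window 'ba' -> no
  Pos 4: window 'aa' -> no
  Pos 5: window 'aa' -> no
  Pos 6: window 'ac' -> no
  Pos 7: window 'ca' -> no
  Pos 8: window 'ab' -> no
  Pos 9: window 'bd' -> no
  Pos 10: window 'dd' -> no
  Pos 11: window 'dd' -> no
  Pos 12: window 'd' -> no
Total matches: 1

1


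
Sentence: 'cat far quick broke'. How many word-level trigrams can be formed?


Word trigrams from [4] words:
  Trigram 1: (cat far quick)
  Trigram 2: (far quick broke)
Total word trigrams: 4 - 2 = 2

2


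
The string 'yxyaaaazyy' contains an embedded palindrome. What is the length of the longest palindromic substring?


Scanning 'yxyaaaazyy' for palindromic substrings.
Substring at positions 3-6: 'aaaa'.
Check: reverse('aaaa') = 'aaaa' -> palindrome confirmed.
Neighbouring characters ('y' / 'z') break symmetry, so it cannot extend further.
No longer palindromic substring exists; longest length = 4

4


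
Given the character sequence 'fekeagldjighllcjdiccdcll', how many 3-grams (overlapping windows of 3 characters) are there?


String 'fekeagldjighllcjdiccdcll' has length L = 24.
Number of overlapping n-grams = L - n + 1
Substituting: 24 - 3 + 1 = 22

22


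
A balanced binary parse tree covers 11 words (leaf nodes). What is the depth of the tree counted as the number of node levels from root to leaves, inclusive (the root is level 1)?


In a balanced binary tree with n leaves the deepest leaf is ceil(log2(n)) edges below the root,
so counting node levels inclusive of root and leaves gives ceil(log2(n)) + 1 levels.
log2(11) = 3.4594
ceil(3.4594) = 4
levels = 4 + 1 = 5

5


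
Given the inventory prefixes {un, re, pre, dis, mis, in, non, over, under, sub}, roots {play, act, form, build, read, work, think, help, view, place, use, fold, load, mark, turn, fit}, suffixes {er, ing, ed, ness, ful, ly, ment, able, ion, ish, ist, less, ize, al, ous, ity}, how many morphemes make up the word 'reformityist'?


Segmenting 'reformityist' against the inventory:
  're' -> prefix (morpheme 1)
  'form' -> root (morpheme 2)
  'ity' -> suffix (morpheme 3)
  'ist' -> suffix (morpheme 4)
Total morphemes: 4

4


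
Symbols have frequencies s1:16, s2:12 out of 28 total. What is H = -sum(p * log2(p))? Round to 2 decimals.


Computing entropy H = -sum(p_i * log2(p_i)):
  s1: p = 16/28 = 0.5714, -p*log2(p) = 0.4613
  s2: p = 12/28 = 0.4286, -p*log2(p) = 0.5239
H = sum of terms = 0.9852
Rounded to 2 decimals: 0.99

0.99


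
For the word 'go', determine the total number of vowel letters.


Scanning each character of 'go':
  Position 1: 'g' -> consonant (running count: 0)
  Position 2: 'o' -> vowel (running count: 1)
Total vowels: 1

1


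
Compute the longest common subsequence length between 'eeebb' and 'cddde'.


DP table for LCS of 'eeebb' and 'cddde':
       c  d  d  d  e
    0  0  0  0  0  0
  e 0  0  0  0  0  1
  e 0  0  0  0  0  1
  e 0  0  0  0  0  1
  b 0  0  0  0  0  1
  b 0  0  0  0  0  1
LCS: 'e'
LCS length = 1

1


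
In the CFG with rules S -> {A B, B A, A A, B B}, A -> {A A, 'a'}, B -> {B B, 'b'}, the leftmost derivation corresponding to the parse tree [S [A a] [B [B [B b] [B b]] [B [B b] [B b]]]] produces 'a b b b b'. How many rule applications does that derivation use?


Every bracketed nonterminal node [X ...] in the tree is produced by exactly one rule application.
Reading the tree off as a leftmost derivation:
  Step 1: S  =>  A B   (applied S -> A B)
  Step 2: A B  =>  a B   (applied A -> a)
  Step 3: a B  =>  a B B   (applied B -> B B)
  Step 4: a B B  =>  a B B B   (applied B -> B B)
  Step 5: a B B B  =>  a b B B   (applied B -> b)
  Step 6: a b B B  =>  a b b B   (applied B -> b)
  Step 7: a b b B  =>  a b b B B   (applied B -> B B)
  Step 8: a b b B B  =>  a b b b B   (applied B -> b)
  Step 9: a b b b B  =>  a b b b b   (applied B -> b)
Final yield: a b b b b
Total rewrite steps: 9

9


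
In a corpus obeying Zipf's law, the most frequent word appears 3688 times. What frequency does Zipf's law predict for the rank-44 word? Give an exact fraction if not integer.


Zipf's law: freq(rank) = f1 / rank
f1 = 3688, rank = 44
freq = 3688 / 44
GCD(3688, 44) = 4
Simplified: 922/11

922/11


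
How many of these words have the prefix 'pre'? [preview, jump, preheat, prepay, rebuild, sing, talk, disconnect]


Checking each word for prefix 'pre':
  'preview' -> YES, starts with 'pre' (count: 1)
  'jump' -> no (count: 1)
  'preheat' -> YES, starts with 'pre' (count: 2)
  'prepay' -> YES, starts with 'pre' (count: 3)
  'rebuild' -> no (count: 3)
  'sing' -> no (count: 3)
  'talk' -> no (count: 3)
  'disconnect' -> no (count: 3)
Total with prefix 'pre': 3

3


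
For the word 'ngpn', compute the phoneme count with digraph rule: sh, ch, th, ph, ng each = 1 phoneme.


Parsing 'ngpn' greedily, digraphs first:
  'ng' -> digraph (1 consonant phoneme) (phonemes so far: 1)
  'p' -> consonant phoneme (phonemes so far: 2)
  'n' -> consonant phoneme (phonemes so far: 3)
Total phonemes: 3

3


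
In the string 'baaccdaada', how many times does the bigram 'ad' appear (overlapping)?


Scanning 'baaccdaada' for bigram 'ad':
  Position 0: 'ba' -> no
  Position 1: 'aa' -> no
  Position 2: 'ac' -> no
  Position 3: 'cc' -> no
  Position 4: 'cd' -> no
  Position 5: 'da' -> no
  Position 6: 'aa' -> no
  Position 7: 'ad' -> MATCH
  Position 8: 'da' -> no
Total matches: 1

1


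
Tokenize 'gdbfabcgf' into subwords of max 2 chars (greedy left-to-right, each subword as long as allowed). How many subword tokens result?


'gdbfabcgf' has 9 characters.
Chunking with max size 2:
  Chunk 1: 'gd' (positions 0-1)
  Chunk 2: 'bf' (positions 2-3)
  Chunk 3: 'ab' (positions 4-5)
  Chunk 4: 'cg' (positions 6-7)
  Chunk 5: 'f' (positions 8-8)
Total chunks: ceil(9 / 2) = 5

5


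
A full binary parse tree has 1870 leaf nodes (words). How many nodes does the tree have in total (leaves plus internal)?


Leaf nodes (terminals): 1870
Internal nodes = n - 1 = 1870 - 1 = 1869
Total = leaves + internal = 1870 + 1869 = 3739

3739


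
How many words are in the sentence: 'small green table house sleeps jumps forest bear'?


Counting words by splitting on spaces:
  Word 1: 'small'
  Word 2: 'green'
  Word 3: 'table'
  Word 4: 'house'
  Word 5: 'sleeps'
  Word 6: 'jumps'
  Word 7: 'forest'
  Word 8: 'bear'
Total words: 8

8


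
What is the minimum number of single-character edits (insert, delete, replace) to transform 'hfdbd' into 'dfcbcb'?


Building DP table for s1='hfdbd' (len 5) and s2='dfcbcb' (len 6):
       d  f  c  b  c  b
    0  1  2  3  4  5  6
  h 1  1  2  3  4  5  6
  f 2  2  1  2  3  4  5
  d 3  2  2  2  3  4  5
  b 4  3  3  3  2  3  4
  d 5  4  4  4  3  3  4
Edit distance = dp[5][6] = 4

4


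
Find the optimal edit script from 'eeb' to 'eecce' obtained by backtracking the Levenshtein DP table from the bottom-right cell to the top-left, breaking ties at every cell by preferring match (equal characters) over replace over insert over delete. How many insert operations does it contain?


Edit distance = 3. Backtracking from cell (3, 5) with preference match > replace > insert > delete,
then listing the resulting alignment 'eeb' -> 'eecce' left to right:
  Step 1: keep 'e'
  Step 2: keep 'e'
  Step 3: insert 'c' [insertion #1]
  Step 4: insert 'c' [insertion #2]
  Step 5: replace b->e
Total insertions: 2

2


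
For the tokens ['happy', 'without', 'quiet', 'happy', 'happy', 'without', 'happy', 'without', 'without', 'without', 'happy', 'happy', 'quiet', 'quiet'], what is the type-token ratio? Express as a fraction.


Tokens: 14
Unique types: ('happy', 'quiet', 'without') = 3
TTR = 3/14
Already in lowest terms.

3/14


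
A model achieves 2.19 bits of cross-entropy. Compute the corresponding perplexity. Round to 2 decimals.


Perplexity formula: PP = 2^H
H = 2.19
PP = 2^2.19
Decompose: 2^2.19 = 2^2 * 2^0.19
2^2 = 4, 2^0.19 ~ 1.1407637
PP ~ 4 * 1.1407637 = 4.5630548
Rounded to 2 decimals: 4.56

4.56


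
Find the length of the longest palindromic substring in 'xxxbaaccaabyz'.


Scanning 'xxxbaaccaabyz' for palindromic substrings.
Substring at positions 3-10: 'baaccaab'.
Check: reverse('baaccaab') = 'baaccaab' -> palindrome confirmed.
Neighbouring characters ('x' / 'y') break symmetry, so it cannot extend further.
No longer palindromic substring exists; longest length = 8

8


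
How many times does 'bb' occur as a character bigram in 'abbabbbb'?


Scanning 'abbabbbb' for bigram 'bb':
  Position 0: 'ab' -> no
  Position 1: 'bb' -> MATCH
  Position 2: 'ba' -> no
  Position 3: 'ab' -> no
  Position 4: 'bb' -> MATCH
  Position 5: 'bb' -> MATCH
  Position 6: 'bb' -> MATCH
Total matches: 4

4


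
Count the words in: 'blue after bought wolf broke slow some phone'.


Counting words by splitting on spaces:
  Word 1: 'blue'
  Word 2: 'after'
  Word 3: 'bought'
  Word 4: 'wolf'
  Word 5: 'broke'
  Word 6: 'slow'
  Word 7: 'some'
  Word 8: 'phone'
Total words: 8

8


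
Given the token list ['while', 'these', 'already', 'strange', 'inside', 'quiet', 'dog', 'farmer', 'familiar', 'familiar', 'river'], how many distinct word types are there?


Listing all tokens and tracking unique types:
  Token 1: 'while' -> NEW (unique so far: 1)
  Token 2: 'these' -> NEW (unique so far: 2)
  Token 3: 'already' -> NEW (unique so far: 3)
  Token 4: 'strange' -> NEW (unique so far: 4)
  Token 5: 'inside' -> NEW (unique so far: 5)
  Token 6: 'quiet' -> NEW (unique so far: 6)
  Token 7: 'dog' -> NEW (unique so far: 7)
  Token 8: 'farmer' -> NEW (unique so far: 8)
  Token 9: 'familiar' -> NEW (unique so far: 9)
  Token 10: 'familiar' -> duplicate (unique so far: 9)
  Token 11: 'river' -> NEW (unique so far: 10)
Unique types: ('already', 'dog', 'familiar', 'farmer', 'inside', 'quiet', 'river', 'strange', 'these', 'while')
Vocabulary size: 10

10


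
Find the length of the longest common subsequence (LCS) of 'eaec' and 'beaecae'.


DP table for LCS of 'eaec' and 'beaecae':
       b  e  a  e  c  a  e
    0  0  0  0  0  0  0  0
  e 0  0  1  1  1  1  1  1
  a 0  0  1  2  2  2  2  2
  e 0  0  1  2  3  3  3  3
  c 0  0  1  2  3  4  4  4
LCS: 'eaec'
LCS length = 4

4


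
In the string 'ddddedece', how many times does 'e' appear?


Scanning 'ddddedece' for 'e':
  Position 4: 'e' -> MATCH (count: 1)
  Position 6: 'e' -> MATCH (count: 2)
  Position 8: 'e' -> MATCH (count: 3)
Total occurrences of 'e': 3

3


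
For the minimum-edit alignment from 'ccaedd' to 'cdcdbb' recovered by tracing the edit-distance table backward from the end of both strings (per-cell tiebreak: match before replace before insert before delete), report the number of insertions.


Edit distance = 5. Backtracking from cell (6, 6) with preference match > replace > insert > delete,
then listing the resulting alignment 'ccaedd' -> 'cdcdbb' left to right:
  Step 1: keep 'c'
  Step 2: replace c->d
  Step 3: replace a->c
  Step 4: replace e->d
  Step 5: replace d->b
  Step 6: replace d->b
Total insertions: 0

0


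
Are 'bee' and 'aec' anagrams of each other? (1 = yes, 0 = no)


Sort characters of 'bee': 'bee'
Sort characters of 'aec': 'ace'
Sorted forms differ -> they are NOT anagrams
Result: 0

0


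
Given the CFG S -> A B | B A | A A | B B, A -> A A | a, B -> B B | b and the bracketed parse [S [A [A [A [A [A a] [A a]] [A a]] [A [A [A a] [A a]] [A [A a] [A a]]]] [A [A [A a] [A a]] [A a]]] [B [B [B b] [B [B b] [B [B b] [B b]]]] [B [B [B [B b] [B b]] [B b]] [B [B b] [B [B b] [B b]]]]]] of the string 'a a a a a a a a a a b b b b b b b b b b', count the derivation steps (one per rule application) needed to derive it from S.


Every bracketed nonterminal node [X ...] in the tree is produced by exactly one rule application.
Reading the tree off as a leftmost derivation:
  Step 1: S  =>  A B   (applied S -> A B)
  Step 2: A B  =>  A A B   (applied A -> A A)
  Step 3: A A B  =>  A A A B   (applied A -> A A)
  Step 4: A A A B  =>  A A A A B   (applied A -> A A)
  Step 5: A A A A B  =>  A A A A A B   (applied A -> A A)
  Step 6: A A A A A B  =>  a A A A A B   (applied A -> a)
  Step 7: a A A A A B  =>  a a A A A B   (applied A -> a)
  Step 8: a a A A A B  =>  a a a A A B   (applied A -> a)
  Step 9: a a a A A B  =>  a a a A A A B   (applied A -> A A)
  Step 10: a a a A A A B  =>  a a a A A A A B   (applied A -> A A)
  Step 11: a a a A A A A B  =>  a a a a A A A B   (applied A -> a)
  Step 12: a a a a A A A B  =>  a a a a a A A B   (applied A -> a)
  Step 13: a a a a a A A B  =>  a a a a a A A A B   (applied A -> A A)
  Step 14: a a a a a A A A B  =>  a a a a a a A A B   (applied A -> a)
  Step 15: a a a a a a A A B  =>  a a a a a a a A B   (applied A -> a)
  Step 16: a a a a a a a A B  =>  a a a a a a a A A B   (applied A -> A A)
  Step 17: a a a a a a a A A B  =>  a a a a a a a A A A B   (applied A -> A A)
  Step 18: a a a a a a a A A A B  =>  a a a a a a a a A A B   (applied A -> a)
  Step 19: a a a a a a a a A A B  =>  a a a a a a a a a A B   (applied A -> a)
  Step 20: a a a a a a a a a A B  =>  a a a a a a a a a a B   (applied A -> a)
  Step 21: a a a a a a a a a a B  =>  a a a a a a a a a a B B   (applied B -> B B)
  Step 22: a a a a a a a a a a B B  =>  a a a a a a a a a a B B B   (applied B -> B B)
  Step 23: a a a a a a a a a a B B B  =>  a a a a a a a a a a b B B   (applied B -> b)
  Step 24: a a a a a a a a a a b B B  =>  a a a a a a a a a a b B B B   (applied B -> B B)
  Step 25: a a a a a a a a a a b B B B  =>  a a a a a a a a a a b b B B   (applied B -> b)
  Step 26: a a a a a a a a a a b b B B  =>  a a a a a a a a a a b b B B B   (applied B -> B B)
  Step 27: a a a a a a a a a a b b B B B  =>  a a a a a a a a a a b b b B B   (applied B -> b)
  Step 28: a a a a a a a a a a b b b B B  =>  a a a a a a a a a a b b b b B   (applied B -> b)
  Step 29: a a a a a a a a a a b b b b B  =>  a a a a a a a a a a b b b b B B   (applied B -> B B)
  Step 30: a a a a a a a a a a b b b b B B  =>  a a a a a a a a a a b b b b B B B   (applied B -> B B)
  Step 31: a a a a a a a a a a b b b b B B B  =>  a a a a a a a a a a b b b b B B B B   (applied B -> B B)
  Step 32: a a a a a a a a a a b b b b B B B B  =>  a a a a a a a a a a b b b b b B B B   (applied B -> b)
  Step 33: a a a a a a a a a a b b b b b B B B  =>  a a a a a a a a a a b b b b b b B B   (applied B -> b)
  Step 34: a a a a a a a a a a b b b b b b B B  =>  a a a a a a a a a a b b b b b b b B   (applied B -> b)
  Step 35: a a a a a a a a a a b b b b b b b B  =>  a a a a a a a a a a b b b b b b b B B   (applied B -> B B)
  Step 36: a a a a a a a a a a b b b b b b b B B  =>  a a a a a a a a a a b b b b b b b b B   (applied B -> b)
  Step 37: a a a a a a a a a a b b b b b b b b B  =>  a a a a a a a a a a b b b b b b b b B B   (applied B -> B B)
  Step 38: a a a a a a a a a a b b b b b b b b B B  =>  a a a a a a a a a a b b b b b b b b b B   (applied B -> b)
  Step 39: a a a a a a a a a a b b b b b b b b b B  =>  a a a a a a a a a a b b b b b b b b b b   (applied B -> b)
Final yield: a a a a a a a a a a b b b b b b b b b b
Total rewrite steps: 39

39


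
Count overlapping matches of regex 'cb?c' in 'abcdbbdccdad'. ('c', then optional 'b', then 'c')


Pattern: cb?c means 'c', then optional 'b', then 'c'.
Scanning 'abcdbbdccdad' position-by-position:
  Pos 0: window 'abc' -> no
  Pos 1: window 'bcd' -> no
  Pos 2: window 'cdb' -> no
  Pos 3: window 'dbb' -> no
  Pos 4: window 'bbd' -> no
  Pos 5: window 'bdc' -> no
  Pos 6: window 'dcc' -> no
  Pos 7: window 'ccd' -> MATCH
  Pos 8: window 'cda' -> no
  Pos 9: window 'dad' -> no
  Pos 10: window 'ad' -> no
  Pos 11: window 'd' -> no
Total matches: 1

1


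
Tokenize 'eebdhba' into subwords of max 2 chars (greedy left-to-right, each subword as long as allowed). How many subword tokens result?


'eebdhba' has 7 characters.
Chunking with max size 2:
  Chunk 1: 'ee' (positions 0-1)
  Chunk 2: 'bd' (positions 2-3)
  Chunk 3: 'hb' (positions 4-5)
  Chunk 4: 'a' (positions 6-6)
Total chunks: ceil(7 / 2) = 4

4


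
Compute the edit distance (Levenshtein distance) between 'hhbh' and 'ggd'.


Building DP table for s1='hhbh' (len 4) and s2='ggd' (len 3):
       g  g  d
    0  1  2  3
  h 1  1  2  3
  h 2  2  2  3
  b 3  3  3  3
  h 4  4  4  4
Edit distance = dp[4][3] = 4

4


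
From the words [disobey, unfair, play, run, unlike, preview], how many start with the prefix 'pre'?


Checking each word for prefix 'pre':
  'disobey' -> no (count: 0)
  'unfair' -> no (count: 0)
  'play' -> no (count: 0)
  'run' -> no (count: 0)
  'unlike' -> no (count: 0)
  'preview' -> YES, starts with 'pre' (count: 1)
Total with prefix 'pre': 1

1


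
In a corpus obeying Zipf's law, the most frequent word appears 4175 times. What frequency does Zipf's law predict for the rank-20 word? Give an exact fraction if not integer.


Zipf's law: freq(rank) = f1 / rank
f1 = 4175, rank = 20
freq = 4175 / 20
GCD(4175, 20) = 5
Simplified: 835/4

835/4


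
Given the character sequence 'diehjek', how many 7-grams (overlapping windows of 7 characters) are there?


String 'diehjek' has length L = 7.
Number of overlapping n-grams = L - n + 1
Substituting: 7 - 7 + 1 = 1

1


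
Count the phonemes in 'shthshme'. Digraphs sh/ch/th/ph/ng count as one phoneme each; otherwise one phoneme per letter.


Parsing 'shthshme' greedily, digraphs first:
  'sh' -> digraph (1 consonant phoneme) (phonemes so far: 1)
  'th' -> digraph (1 consonant phoneme) (phonemes so far: 2)
  'sh' -> digraph (1 consonant phoneme) (phonemes so far: 3)
  'm' -> consonant phoneme (phonemes so far: 4)
  'e' -> vowel phoneme (phonemes so far: 5)
Total phonemes: 5

5


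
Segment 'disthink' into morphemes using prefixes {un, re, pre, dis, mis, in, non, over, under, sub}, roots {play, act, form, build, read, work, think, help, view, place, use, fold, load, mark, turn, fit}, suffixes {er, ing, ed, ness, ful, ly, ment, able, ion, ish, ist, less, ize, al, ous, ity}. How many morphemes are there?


Segmenting 'disthink' against the inventory:
  'dis' -> prefix (morpheme 1)
  'think' -> root (morpheme 2)
Total morphemes: 2

2


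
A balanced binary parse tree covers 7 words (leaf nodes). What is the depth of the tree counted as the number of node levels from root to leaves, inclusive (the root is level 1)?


In a balanced binary tree with n leaves the deepest leaf is ceil(log2(n)) edges below the root,
so counting node levels inclusive of root and leaves gives ceil(log2(n)) + 1 levels.
log2(7) = 2.8074
ceil(2.8074) = 3
levels = 3 + 1 = 4

4


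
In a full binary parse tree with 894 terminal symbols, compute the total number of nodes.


Leaf nodes (terminals): 894
Internal nodes = n - 1 = 894 - 1 = 893
Total = leaves + internal = 894 + 893 = 1787

1787


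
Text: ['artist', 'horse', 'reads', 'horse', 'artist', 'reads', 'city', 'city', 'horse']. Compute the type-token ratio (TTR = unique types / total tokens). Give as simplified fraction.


Tokens: 9
Unique types: ('artist', 'city', 'horse', 'reads') = 4
TTR = 4/9
Already in lowest terms.

4/9


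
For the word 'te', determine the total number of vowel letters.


Scanning each character of 'te':
  Position 1: 't' -> consonant (running count: 0)
  Position 2: 'e' -> vowel (running count: 1)
Total vowels: 1

1


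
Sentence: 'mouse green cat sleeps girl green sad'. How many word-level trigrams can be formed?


Word trigrams from [7] words:
  Trigram 1: (mouse green cat)
  Trigram 2: (green cat sleeps)
  Trigram 3: (cat sleeps girl)
  Trigram 4: (sleeps girl green)
  Trigram 5: (girl green sad)
Total word trigrams: 7 - 2 = 5

5


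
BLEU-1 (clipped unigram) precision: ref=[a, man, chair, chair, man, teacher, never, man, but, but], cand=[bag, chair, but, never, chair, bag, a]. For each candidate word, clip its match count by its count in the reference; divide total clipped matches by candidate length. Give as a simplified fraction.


Reference word counts: {'a': 1, 'but': 2, 'chair': 2, 'man': 3, 'never': 1, 'teacher': 1}
Checking each candidate word (with clipping):
  'bag' -> not in reference -> no match (matches: 0)
  'chair' -> in reference (ref count 2, used 1/2) -> match (matches: 1)
  'but' -> in reference (ref count 2, used 1/2) -> match (matches: 2)
  'never' -> in reference (ref count 1, used 1/1) -> match (matches: 3)
  'chair' -> in reference (ref count 2, used 2/2) -> match (matches: 4)
  'bag' -> not in reference -> no match (matches: 4)
  'a' -> in reference (ref count 1, used 1/1) -> match (matches: 5)
Clipped matches: 5, Candidate length: 7
Precision = 5/7

5/7


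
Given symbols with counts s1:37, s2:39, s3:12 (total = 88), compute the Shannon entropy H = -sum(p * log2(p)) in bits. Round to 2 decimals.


Computing entropy H = -sum(p_i * log2(p_i)):
  s1: p = 37/88 = 0.4205, -p*log2(p) = 0.5256
  s2: p = 39/88 = 0.4432, -p*log2(p) = 0.5203
  s3: p = 12/88 = 0.1364, -p*log2(p) = 0.3920
H = sum of terms = 1.4379
Rounded to 2 decimals: 1.44

1.44


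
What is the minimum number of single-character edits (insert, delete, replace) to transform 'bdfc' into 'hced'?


Building DP table for s1='bdfc' (len 4) and s2='hced' (len 4):
       h  c  e  d
    0  1  2  3  4
  b 1  1  2  3  4
  d 2  2  2  3  3
  f 3  3  3  3  4
  c 4  4  3  4  4
Edit distance = dp[4][4] = 4

4


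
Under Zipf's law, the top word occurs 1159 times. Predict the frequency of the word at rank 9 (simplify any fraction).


Zipf's law: freq(rank) = f1 / rank
f1 = 1159, rank = 9
freq = 1159 / 9
GCD(1159, 9) = 1
Simplified: 1159/9

1159/9


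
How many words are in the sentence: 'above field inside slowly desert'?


Counting words by splitting on spaces:
  Word 1: 'above'
  Word 2: 'field'
  Word 3: 'inside'
  Word 4: 'slowly'
  Word 5: 'desert'
Total words: 5

5


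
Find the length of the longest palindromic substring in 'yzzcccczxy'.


Scanning 'yzzcccczxy' for palindromic substrings.
Substring at positions 2-7: 'zccccz'.
Check: reverse('zccccz') = 'zccccz' -> palindrome confirmed.
Neighbouring characters ('z' / 'x') break symmetry, so it cannot extend further.
No longer palindromic substring exists; longest length = 6

6


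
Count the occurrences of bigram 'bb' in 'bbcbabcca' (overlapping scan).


Scanning 'bbcbabcca' for bigram 'bb':
  Position 0: 'bb' -> MATCH
  Position 1: 'bc' -> no
  Position 2: 'cb' -> no
  Position 3: 'ba' -> no
  Position 4: 'ab' -> no
  Position 5: 'bc' -> no
  Position 6: 'cc' -> no
  Position 7: 'ca' -> no
Total matches: 1

1


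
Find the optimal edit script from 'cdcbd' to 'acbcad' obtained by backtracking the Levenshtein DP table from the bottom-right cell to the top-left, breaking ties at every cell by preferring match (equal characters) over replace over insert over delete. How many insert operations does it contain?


Edit distance = 3. Backtracking from cell (5, 6) with preference match > replace > insert > delete,
then listing the resulting alignment 'cdcbd' -> 'acbcad' left to right:
  Step 1: insert 'a' [insertion #1]
  Step 2: keep 'c'
  Step 3: replace d->b
  Step 4: keep 'c'
  Step 5: replace b->a
  Step 6: keep 'd'
Total insertions: 1

1
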